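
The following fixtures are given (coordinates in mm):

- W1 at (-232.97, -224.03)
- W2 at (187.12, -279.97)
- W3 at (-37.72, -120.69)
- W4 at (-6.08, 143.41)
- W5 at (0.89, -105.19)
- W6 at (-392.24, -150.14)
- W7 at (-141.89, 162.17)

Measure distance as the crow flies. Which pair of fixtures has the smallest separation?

Pairwise distances:
W3–W5: 41.61 mm
W4–W7: 137.10 mm
W1–W6: 175.58 mm
W1–W3: 220.91 mm
W4–W5: 248.70 mm
W2–W5: 255.40 mm
W1–W5: 262.32 mm
W3–W4: 265.99 mm
W2–W3: 275.54 mm
W3–W7: 301.43 mm
W5–W7: 303.10 mm
W3–W6: 355.74 mm
W5–W6: 395.69 mm
W1–W7: 396.79 mm
W6–W7: 400.27 mm
W1–W2: 423.80 mm
W1–W4: 431.85 mm
W2–W4: 465.38 mm
W4–W6: 485.07 mm
W2–W7: 551.12 mm
W2–W6: 593.73 mm
Closest pair: W3–W5 at 41.61 mm.

W3 and W5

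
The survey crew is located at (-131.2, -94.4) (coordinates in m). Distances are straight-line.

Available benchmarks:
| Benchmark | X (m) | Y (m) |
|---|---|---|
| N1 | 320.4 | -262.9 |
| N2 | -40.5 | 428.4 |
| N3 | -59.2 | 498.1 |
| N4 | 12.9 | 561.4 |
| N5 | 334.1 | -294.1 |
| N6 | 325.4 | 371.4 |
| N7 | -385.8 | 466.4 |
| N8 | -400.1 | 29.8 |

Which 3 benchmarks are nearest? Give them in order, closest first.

Distances from (-131.2, -94.4):
N1: √((451.6)² + (-168.5)²) = √(203942.560 + 28392.250) = 482.0 m
N2: √((90.7)² + (522.8)²) = √(8226.490 + 273319.840) = 530.6 m
N3: √((72.0)² + (592.5)²) = √(5184.000 + 351056.250) = 596.9 m
N4: √((144.1)² + (655.8)²) = √(20764.810 + 430073.640) = 671.4 m
N5: √((465.3)² + (-199.7)²) = √(216504.090 + 39880.090) = 506.3 m
N6: √((456.6)² + (465.8)²) = √(208483.560 + 216969.640) = 652.3 m
N7: √((-254.6)² + (560.8)²) = √(64821.160 + 314496.640) = 615.9 m
N8: √((-268.9)² + (124.2)²) = √(72307.210 + 15425.640) = 296.2 m
Sorted: N8 (296.2 m) < N1 (482.0 m) < N5 (506.3 m) < N2 (530.6 m) < N3 (596.9 m) < …

N8, N1, N5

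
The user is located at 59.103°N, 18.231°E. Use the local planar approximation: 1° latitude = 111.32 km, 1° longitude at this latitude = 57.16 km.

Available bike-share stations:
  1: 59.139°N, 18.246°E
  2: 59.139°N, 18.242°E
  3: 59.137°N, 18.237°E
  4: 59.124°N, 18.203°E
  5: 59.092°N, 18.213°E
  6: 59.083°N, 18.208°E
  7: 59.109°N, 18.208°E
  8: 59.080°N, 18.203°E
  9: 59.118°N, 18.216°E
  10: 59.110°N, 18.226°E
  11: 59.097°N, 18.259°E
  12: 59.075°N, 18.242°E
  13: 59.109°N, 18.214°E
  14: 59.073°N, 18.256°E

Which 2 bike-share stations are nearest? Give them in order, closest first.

Distances from 59.103°N, 18.231°E:
1: 4.098 km
2: 4.057 km
3: 3.800 km
4: 2.833 km
5: 1.599 km
6: 2.586 km
7: 1.475 km
8: 3.019 km
9: 1.877 km
10: 0.830 km
11: 1.734 km
12: 3.180 km
13: 1.179 km
14: 3.632 km
Sorted: 10 (0.830 km) < 13 (1.179 km) < 7 (1.475 km) < 5 (1.599 km) < …

10, 13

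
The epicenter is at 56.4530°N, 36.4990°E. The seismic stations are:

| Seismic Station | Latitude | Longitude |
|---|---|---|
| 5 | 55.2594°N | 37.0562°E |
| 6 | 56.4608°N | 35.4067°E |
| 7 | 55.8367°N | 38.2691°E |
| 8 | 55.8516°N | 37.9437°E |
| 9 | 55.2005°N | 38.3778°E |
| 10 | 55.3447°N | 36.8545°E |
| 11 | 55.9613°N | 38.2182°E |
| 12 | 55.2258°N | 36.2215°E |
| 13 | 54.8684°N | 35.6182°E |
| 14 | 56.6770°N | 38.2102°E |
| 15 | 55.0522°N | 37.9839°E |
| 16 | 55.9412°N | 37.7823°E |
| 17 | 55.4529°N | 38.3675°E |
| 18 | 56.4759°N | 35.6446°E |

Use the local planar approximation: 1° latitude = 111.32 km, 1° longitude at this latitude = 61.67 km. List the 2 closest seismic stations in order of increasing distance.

18, 6

Distances from 56.4530°N, 36.4990°E:
5: 137.2430 km
6: 67.3677 km
7: 128.9310 km
8: 111.4445 km
9: 181.2873 km
10: 125.3087 km
11: 119.3186 km
12: 137.6796 km
13: 184.5716 km
14: 108.4357 km
15: 180.8373 km
16: 97.5157 km
17: 160.2269 km
18: 52.7525 km
Sorted: 18 (52.7525 km) < 6 (67.3677 km) < 16 (97.5157 km) < 14 (108.4357 km) < …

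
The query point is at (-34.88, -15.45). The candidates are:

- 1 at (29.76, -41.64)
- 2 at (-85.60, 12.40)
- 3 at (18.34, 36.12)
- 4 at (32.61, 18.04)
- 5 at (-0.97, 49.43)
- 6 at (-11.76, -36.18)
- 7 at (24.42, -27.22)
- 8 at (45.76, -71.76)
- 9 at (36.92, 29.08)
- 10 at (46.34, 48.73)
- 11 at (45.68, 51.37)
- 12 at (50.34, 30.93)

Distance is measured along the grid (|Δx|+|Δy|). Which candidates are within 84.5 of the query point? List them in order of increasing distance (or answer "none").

6, 7, 2

Distances from (-34.88, -15.45):
1: |64.64| + |-26.19| = 64.64 + 26.19 = 90.83
2: |-50.72| + |27.85| = 50.72 + 27.85 = 78.57
3: |53.22| + |51.57| = 53.22 + 51.57 = 104.79
4: |67.49| + |33.49| = 67.49 + 33.49 = 100.98
5: |33.91| + |64.88| = 33.91 + 64.88 = 98.79
6: |23.12| + |-20.73| = 23.12 + 20.73 = 43.85
7: |59.30| + |-11.77| = 59.30 + 11.77 = 71.07
8: |80.64| + |-56.31| = 80.64 + 56.31 = 136.95
9: |71.80| + |44.53| = 71.80 + 44.53 = 116.33
10: |81.22| + |64.18| = 81.22 + 64.18 = 145.40
11: |80.56| + |66.82| = 80.56 + 66.82 = 147.38
12: |85.22| + |46.38| = 85.22 + 46.38 = 131.60
Threshold 84.5: 6 (43.85), 7 (71.07), 2 (78.57) are within range.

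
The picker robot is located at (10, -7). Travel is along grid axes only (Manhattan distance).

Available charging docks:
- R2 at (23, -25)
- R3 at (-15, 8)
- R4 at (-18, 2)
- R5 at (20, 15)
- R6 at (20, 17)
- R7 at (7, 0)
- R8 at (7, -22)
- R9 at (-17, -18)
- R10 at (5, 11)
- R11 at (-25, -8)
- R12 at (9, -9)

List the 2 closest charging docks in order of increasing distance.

Distances from (10, -7):
R2: |13| + |-18| = 13 + 18 = 31
R3: |-25| + |15| = 25 + 15 = 40
R4: |-28| + |9| = 28 + 9 = 37
R5: |10| + |22| = 10 + 22 = 32
R6: |10| + |24| = 10 + 24 = 34
R7: |-3| + |7| = 3 + 7 = 10
R8: |-3| + |-15| = 3 + 15 = 18
R9: |-27| + |-11| = 27 + 11 = 38
R10: |-5| + |18| = 5 + 18 = 23
R11: |-35| + |-1| = 35 + 1 = 36
R12: |-1| + |-2| = 1 + 2 = 3
Sorted: R12 (3) < R7 (10) < R8 (18) < R10 (23) < …

R12, R7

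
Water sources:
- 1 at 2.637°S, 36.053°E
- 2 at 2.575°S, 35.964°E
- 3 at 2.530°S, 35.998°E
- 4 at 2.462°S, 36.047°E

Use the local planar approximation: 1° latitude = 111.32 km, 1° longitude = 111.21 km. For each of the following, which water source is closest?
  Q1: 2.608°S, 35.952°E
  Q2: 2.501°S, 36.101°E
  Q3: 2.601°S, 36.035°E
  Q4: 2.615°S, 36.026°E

Q1 at 2.608°S, 35.952°E:
  1: 11.687 km
  2: 3.908 km
  3: 10.078 km
  4: 19.385 km
  → nearest: 2 (3.908 km)
Q2 at 2.501°S, 36.101°E:
  1: 16.053 km
  2: 17.320 km
  3: 11.901 km
  4: 7.410 km
  → nearest: 4 (7.410 km)
Q3 at 2.601°S, 36.035°E:
  1: 4.480 km
  2: 8.410 km
  3: 8.911 km
  4: 15.531 km
  → nearest: 1 (4.480 km)
Q4 at 2.615°S, 36.026°E:
  1: 3.875 km
  2: 8.208 km
  3: 9.961 km
  4: 17.191 km
  → nearest: 1 (3.875 km)

Q1→2; Q2→4; Q3→1; Q4→1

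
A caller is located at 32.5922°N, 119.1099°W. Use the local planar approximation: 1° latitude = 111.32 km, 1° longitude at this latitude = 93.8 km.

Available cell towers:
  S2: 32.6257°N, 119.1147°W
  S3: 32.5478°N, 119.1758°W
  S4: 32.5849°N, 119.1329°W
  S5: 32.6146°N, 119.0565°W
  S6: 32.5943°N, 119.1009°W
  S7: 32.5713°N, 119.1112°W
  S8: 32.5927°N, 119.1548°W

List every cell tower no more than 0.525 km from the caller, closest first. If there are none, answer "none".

none

Distances from 32.5922°N, 119.1099°W:
S2: √((0.0335·111.32)² + (-0.0048·93.8)²) = √(13.907082 + 0.202716) = 3.7563 km
S3: √((-0.0444·111.32)² + (-0.0659·93.8)²) = √(24.429374 + 38.209953) = 7.9145 km
S4: √((-0.0073·111.32)² + (-0.0230·93.8)²) = √(0.660377 + 4.654375) = 2.3054 km
S5: √((0.0224·111.32)² + (0.0534·93.8)²) = √(6.217881 + 25.089280) = 5.5953 km
S6: √((0.0021·111.32)² + (0.0090·93.8)²) = √(0.054649 + 0.712674) = 0.8760 km
S7: √((-0.0209·111.32)² + (-0.0013·93.8)²) = √(5.413012 + 0.014869) = 2.3298 km
S8: √((0.0005·111.32)² + (-0.0449·93.8)²) = √(0.003098 + 17.737743) = 4.2120 km
Threshold 0.525 km: none within range.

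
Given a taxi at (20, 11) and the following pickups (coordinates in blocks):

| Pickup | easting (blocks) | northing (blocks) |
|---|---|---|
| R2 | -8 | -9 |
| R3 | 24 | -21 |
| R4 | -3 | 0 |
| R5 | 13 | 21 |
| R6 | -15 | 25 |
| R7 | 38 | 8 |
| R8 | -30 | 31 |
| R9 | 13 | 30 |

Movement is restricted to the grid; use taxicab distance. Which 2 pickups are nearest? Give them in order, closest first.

Distances from (20, 11):
R2: |-28| + |-20| = 28 + 20 = 48 blocks
R3: |4| + |-32| = 4 + 32 = 36 blocks
R4: |-23| + |-11| = 23 + 11 = 34 blocks
R5: |-7| + |10| = 7 + 10 = 17 blocks
R6: |-35| + |14| = 35 + 14 = 49 blocks
R7: |18| + |-3| = 18 + 3 = 21 blocks
R8: |-50| + |20| = 50 + 20 = 70 blocks
R9: |-7| + |19| = 7 + 19 = 26 blocks
Sorted: R5 (17 blocks) < R7 (21 blocks) < R9 (26 blocks) < R4 (34 blocks) < …

R5, R7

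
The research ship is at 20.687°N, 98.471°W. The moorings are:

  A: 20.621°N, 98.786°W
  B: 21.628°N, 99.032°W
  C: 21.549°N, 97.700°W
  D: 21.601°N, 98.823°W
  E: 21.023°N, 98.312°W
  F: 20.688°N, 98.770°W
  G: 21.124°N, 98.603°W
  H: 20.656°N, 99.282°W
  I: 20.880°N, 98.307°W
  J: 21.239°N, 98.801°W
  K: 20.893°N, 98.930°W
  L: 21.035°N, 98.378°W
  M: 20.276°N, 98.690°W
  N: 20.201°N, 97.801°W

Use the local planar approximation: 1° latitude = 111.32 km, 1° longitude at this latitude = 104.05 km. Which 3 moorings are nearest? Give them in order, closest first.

Distances from 20.687°N, 98.471°W:
A: 33.589 km
B: 119.918 km
C: 125.074 km
D: 108.138 km
E: 40.899 km
F: 31.111 km
G: 50.549 km
H: 84.455 km
I: 27.437 km
J: 70.391 km
K: 52.979 km
L: 39.930 km
M: 51.113 km
N: 88.244 km
Sorted: I (27.437 km) < F (31.111 km) < A (33.589 km) < L (39.930 km) < E (40.899 km) < …

I, F, A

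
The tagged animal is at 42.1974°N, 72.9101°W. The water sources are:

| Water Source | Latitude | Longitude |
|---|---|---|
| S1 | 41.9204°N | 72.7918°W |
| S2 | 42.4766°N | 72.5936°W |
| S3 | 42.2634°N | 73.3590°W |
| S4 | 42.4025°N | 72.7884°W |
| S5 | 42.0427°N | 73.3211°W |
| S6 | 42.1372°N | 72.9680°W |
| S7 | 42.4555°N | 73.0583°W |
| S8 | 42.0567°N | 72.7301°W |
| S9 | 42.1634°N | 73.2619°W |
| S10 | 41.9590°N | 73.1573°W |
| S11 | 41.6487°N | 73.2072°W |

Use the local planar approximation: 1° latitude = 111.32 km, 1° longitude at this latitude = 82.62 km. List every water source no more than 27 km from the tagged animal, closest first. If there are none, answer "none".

Distances from 42.1974°N, 72.9101°W:
S1: √((-0.2770·111.32)² + (0.1183·82.62)²) = √(950.836694 + 95.530020) = 32.3476 km
S2: √((0.2792·111.32)² + (0.3165·82.62)²) = √(966.000215 + 683.782230) = 40.6175 km
S3: √((0.0660·111.32)² + (-0.4489·82.62)²) = √(53.980172 + 1375.528497) = 37.8088 km
S4: √((0.2051·111.32)² + (0.1217·82.62)²) = √(521.287986 + 101.100089) = 24.9477 km
S5: √((-0.1547·111.32)² + (-0.4110·82.62)²) = √(296.569867 + 1153.065625) = 38.0741 km
S6: √((-0.0602·111.32)² + (-0.0579·82.62)²) = √(44.909620 + 22.883767) = 8.2337 km
S7: √((0.2581·111.32)² + (-0.1482·82.62)²) = √(825.510125 + 149.922491) = 31.2319 km
S8: √((-0.1407·111.32)² + (0.1800·82.62)²) = √(245.320923 + 221.164487) = 21.5983 km
S9: √((-0.0340·111.32)² + (-0.3518·82.62)²) = √(14.325317 + 844.815847) = 29.3111 km
S10: √((-0.2384·111.32)² + (-0.2472·82.62)²) = √(704.301961 + 417.126051) = 33.4877 km
S11: √((-0.5487·111.32)² + (-0.2971·82.62)²) = √(3730.923255 + 602.525851) = 65.8289 km
Threshold 27 km: S6 (8.2337 km), S8 (21.5983 km), S4 (24.9477 km) are within range.

S6, S8, S4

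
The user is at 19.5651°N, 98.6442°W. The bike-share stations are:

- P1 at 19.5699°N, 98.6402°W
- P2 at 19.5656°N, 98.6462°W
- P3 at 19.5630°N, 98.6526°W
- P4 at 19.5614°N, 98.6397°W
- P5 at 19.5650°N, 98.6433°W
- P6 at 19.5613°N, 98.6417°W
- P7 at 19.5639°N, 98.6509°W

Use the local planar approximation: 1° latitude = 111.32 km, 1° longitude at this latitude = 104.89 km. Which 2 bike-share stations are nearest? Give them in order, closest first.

P5, P2

Distances from 19.5651°N, 98.6442°W:
P1: √((0.0048·111.32)² + (0.0040·104.89)²) = √(0.285515 + 0.176031) = 0.6794 km
P2: √((0.0005·111.32)² + (-0.0020·104.89)²) = √(0.003098 + 0.044008) = 0.2170 km
P3: √((-0.0021·111.32)² + (-0.0084·104.89)²) = √(0.054649 + 0.776295) = 0.9116 km
P4: √((-0.0037·111.32)² + (0.0045·104.89)²) = √(0.169648 + 0.222789) = 0.6264 km
P5: √((-0.0001·111.32)² + (0.0009·104.89)²) = √(0.000124 + 0.008912) = 0.0951 km
P6: √((-0.0038·111.32)² + (0.0025·104.89)²) = √(0.178943 + 0.068762) = 0.4977 km
P7: √((-0.0012·111.32)² + (-0.0067·104.89)²) = √(0.017845 + 0.493876) = 0.7153 km
Sorted: P5 (0.0951 km) < P2 (0.2170 km) < P6 (0.4977 km) < P4 (0.6264 km) < …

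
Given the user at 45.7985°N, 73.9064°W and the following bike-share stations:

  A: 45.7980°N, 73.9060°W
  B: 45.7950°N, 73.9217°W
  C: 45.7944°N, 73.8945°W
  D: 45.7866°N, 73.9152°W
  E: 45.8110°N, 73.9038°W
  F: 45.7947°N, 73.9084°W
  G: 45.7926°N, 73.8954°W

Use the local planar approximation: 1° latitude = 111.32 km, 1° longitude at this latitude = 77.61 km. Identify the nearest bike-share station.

Distances from 45.7985°N, 73.9064°W:
A: √((-0.0005·111.32)² + (0.0004·77.61)²) = √(0.003098 + 0.000964) = 0.0637 km
B: √((-0.0035·111.32)² + (-0.0153·77.61)²) = √(0.151804 + 1.409997) = 1.2497 km
C: √((-0.0041·111.32)² + (0.0119·77.61)²) = √(0.208312 + 0.852961) = 1.0302 km
D: √((-0.0119·111.32)² + (-0.0088·77.61)²) = √(1.754851 + 0.466445) = 1.4904 km
E: √((0.0125·111.32)² + (0.0026·77.61)²) = √(1.936272 + 0.040718) = 1.4061 km
F: √((-0.0038·111.32)² + (-0.0020·77.61)²) = √(0.178943 + 0.024093) = 0.4506 km
G: √((-0.0059·111.32)² + (0.0110·77.61)²) = √(0.431370 + 0.728821) = 1.0771 km
Minimum: A at 0.0637 km.

A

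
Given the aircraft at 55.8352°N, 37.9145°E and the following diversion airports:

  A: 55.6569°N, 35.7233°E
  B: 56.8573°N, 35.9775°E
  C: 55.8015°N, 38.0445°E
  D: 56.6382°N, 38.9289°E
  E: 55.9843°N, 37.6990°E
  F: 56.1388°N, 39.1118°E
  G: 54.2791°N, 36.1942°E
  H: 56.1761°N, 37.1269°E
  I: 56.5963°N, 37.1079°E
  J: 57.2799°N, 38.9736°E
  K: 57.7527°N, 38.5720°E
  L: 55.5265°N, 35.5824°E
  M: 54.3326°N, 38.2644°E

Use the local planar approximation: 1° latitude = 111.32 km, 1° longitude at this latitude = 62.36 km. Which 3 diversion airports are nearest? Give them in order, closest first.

Distances from 55.8352°N, 37.9145°E:
A: √((-0.1783·111.32)² + (-2.1912·62.36)²) = √(393.957236 + 18671.372851) = 138.0773 km
B: √((1.0221·111.32)² + (-1.9370·62.36)²) = √(12945.927540 + 14590.542987) = 165.9412 km
C: √((-0.0337·111.32)² + (0.1300·62.36)²) = √(14.073632 + 65.720206) = 8.9327 km
D: √((0.8030·111.32)² + (1.0144·62.36)²) = √(7990.564949 + 4001.572540) = 109.5086 km
E: √((0.1491·111.32)² + (-0.2155·62.36)²) = √(275.487363 + 180.595432) = 21.3561 km
F: √((0.3036·111.32)² + (1.1973·62.36)²) = √(1142.220446 + 5574.657346) = 81.9566 km
G: √((-1.5561·111.32)² + (-1.7203·62.36)²) = √(30006.918640 + 11508.549545) = 203.7534 km
H: √((0.3409·111.32)² + (-0.7876·62.36)²) = √(1440.125690 + 2412.257292) = 62.0676 km
I: √((0.7611·111.32)² + (-0.8066·62.36)²) = √(7178.436107 + 2530.047346) = 98.5316 km
J: √((1.4447·111.32)² + (1.0591·62.36)²) = √(25864.360263 + 4362.004900) = 173.8573 km
K: √((1.9175·111.32)² + (0.6575·62.36)²) = √(45563.506627 + 1681.139403) = 217.3583 km
L: √((-0.3087·111.32)² + (-2.3321·62.36)²) = √(1180.917761 + 21149.813930) = 149.4347 km
M: √((-1.5026·111.32)² + (0.3499·62.36)²) = √(27979.062882 + 476.102101) = 168.6866 km
Sorted: C (8.9327 km) < E (21.3561 km) < H (62.0676 km) < F (81.9566 km) < I (98.5316 km) < …

C, E, H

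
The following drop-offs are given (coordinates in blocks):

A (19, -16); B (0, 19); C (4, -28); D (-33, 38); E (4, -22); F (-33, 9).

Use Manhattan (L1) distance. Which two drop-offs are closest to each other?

C and E

Pairwise distances:
C–E: 6 blocks
A–E: 21 blocks
A–C: 27 blocks
D–F: 29 blocks
B–F: 43 blocks
B–E: 45 blocks
B–C: 51 blocks
B–D: 52 blocks
A–B: 54 blocks
E–F: 68 blocks
C–F: 74 blocks
A–F: 77 blocks
D–E: 97 blocks
C–D: 103 blocks
A–D: 106 blocks
Closest pair: C–E at 6 blocks.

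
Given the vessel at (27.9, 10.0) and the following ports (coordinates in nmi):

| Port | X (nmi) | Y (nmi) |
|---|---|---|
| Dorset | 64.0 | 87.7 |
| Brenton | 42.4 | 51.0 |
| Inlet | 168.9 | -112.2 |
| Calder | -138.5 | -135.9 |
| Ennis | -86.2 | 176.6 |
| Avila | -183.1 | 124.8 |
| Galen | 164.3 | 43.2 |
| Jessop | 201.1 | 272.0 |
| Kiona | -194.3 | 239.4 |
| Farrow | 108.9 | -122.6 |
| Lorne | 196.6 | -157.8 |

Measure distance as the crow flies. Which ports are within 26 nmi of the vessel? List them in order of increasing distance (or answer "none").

none

Distances from (27.9, 10.0):
Dorset: √((36.1)² + (77.7)²) = √(1303.210 + 6037.290) = 85.7 nmi
Brenton: √((14.5)² + (41.0)²) = √(210.250 + 1681.000) = 43.5 nmi
Inlet: √((141.0)² + (-122.2)²) = √(19881.000 + 14932.840) = 186.6 nmi
Calder: √((-166.4)² + (-145.9)²) = √(27688.960 + 21286.810) = 221.3 nmi
Ennis: √((-114.1)² + (166.6)²) = √(13018.810 + 27755.560) = 201.9 nmi
Avila: √((-211.0)² + (114.8)²) = √(44521.000 + 13179.040) = 240.2 nmi
Galen: √((136.4)² + (33.2)²) = √(18604.960 + 1102.240) = 140.4 nmi
Jessop: √((173.2)² + (262.0)²) = √(29998.240 + 68644.000) = 314.1 nmi
Kiona: √((-222.2)² + (229.4)²) = √(49372.840 + 52624.360) = 319.4 nmi
Farrow: √((81.0)² + (-132.6)²) = √(6561.000 + 17582.760) = 155.4 nmi
Lorne: √((168.7)² + (-167.8)²) = √(28459.690 + 28156.840) = 237.9 nmi
Threshold 26 nmi: none within range.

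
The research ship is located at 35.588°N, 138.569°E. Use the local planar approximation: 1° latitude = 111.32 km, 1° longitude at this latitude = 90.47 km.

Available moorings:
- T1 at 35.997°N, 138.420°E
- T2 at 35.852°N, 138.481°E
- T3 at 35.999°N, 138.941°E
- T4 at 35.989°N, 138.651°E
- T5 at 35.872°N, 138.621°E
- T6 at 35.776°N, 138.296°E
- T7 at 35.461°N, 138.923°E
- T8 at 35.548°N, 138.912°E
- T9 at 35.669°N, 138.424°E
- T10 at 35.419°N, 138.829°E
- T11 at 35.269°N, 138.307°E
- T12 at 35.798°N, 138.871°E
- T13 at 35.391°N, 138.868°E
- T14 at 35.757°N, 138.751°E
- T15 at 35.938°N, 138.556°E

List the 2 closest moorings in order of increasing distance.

Distances from 35.588°N, 138.569°E:
T1: √((0.409·111.32)² + (-0.149·90.47)²) = √(2072.96997 + 181.71121) = 47.483 km
T2: √((0.264·111.32)² + (-0.088·90.47)²) = √(863.68276 + 63.38325) = 30.448 km
T3: √((0.411·111.32)² + (0.372·90.47)²) = √(2093.29309 + 1132.64826) = 56.797 km
T4: √((0.401·111.32)² + (0.082·90.47)²) = √(1992.66889 + 55.03474) = 45.252 km
T5: √((0.284·111.32)² + (0.052·90.47)²) = √(999.50064 + 22.13176) = 31.963 km
T6: √((0.188·111.32)² + (-0.273·90.47)²) = √(437.98788 + 610.00652) = 32.373 km
T7: √((-0.127·111.32)² + (0.354·90.47)²) = √(199.87286 + 1025.68902) = 35.008 km
T8: √((-0.040·111.32)² + (0.343·90.47)²) = √(19.82743 + 962.93599) = 31.349 km
T9: √((0.081·111.32)² + (-0.145·90.47)²) = √(81.30485 + 172.08586) = 15.918 km
T10: √((-0.169·111.32)² + (0.260·90.47)²) = √(353.93198 + 553.29389) = 30.120 km
T11: √((-0.319·111.32)² + (-0.262·90.47)²) = √(1261.03680 + 561.83885) = 42.695 km
T12: √((0.210·111.32)² + (0.302·90.47)²) = √(546.49348 + 746.48841) = 35.958 km
T13: √((-0.197·111.32)² + (0.299·90.47)²) = √(480.92665 + 731.73117) = 34.823 km
T14: √((0.169·111.32)² + (0.182·90.47)²) = √(353.93198 + 271.11401) = 25.001 km
T15: √((0.350·111.32)² + (-0.013·90.47)²) = √(1518.03744 + 1.38323) = 38.980 km
Sorted: T9 (15.918 km) < T14 (25.001 km) < T10 (30.120 km) < T2 (30.448 km) < …

T9, T14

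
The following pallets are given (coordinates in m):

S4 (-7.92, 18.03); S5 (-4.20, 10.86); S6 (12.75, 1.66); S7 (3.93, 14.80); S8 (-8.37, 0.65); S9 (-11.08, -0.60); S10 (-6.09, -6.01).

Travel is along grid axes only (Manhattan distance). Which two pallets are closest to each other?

S8 and S9

Pairwise distances:
S4–S5: 10.89 m
S4–S6: 37.04 m
S4–S7: 15.08 m
S4–S8: 17.83 m
S4–S9: 21.79 m
S4–S10: 25.87 m
S5–S6: 26.15 m
S5–S7: 12.07 m
S5–S8: 14.38 m
S5–S9: 18.34 m
S5–S10: 18.76 m
S6–S7: 21.96 m
S6–S8: 22.13 m
S6–S9: 26.09 m
S6–S10: 26.51 m
S7–S8: 26.45 m
S7–S9: 30.41 m
S7–S10: 30.83 m
S8–S9: 3.96 m
S8–S10: 8.94 m
S9–S10: 10.40 m
Closest pair: S8–S9 at 3.96 m.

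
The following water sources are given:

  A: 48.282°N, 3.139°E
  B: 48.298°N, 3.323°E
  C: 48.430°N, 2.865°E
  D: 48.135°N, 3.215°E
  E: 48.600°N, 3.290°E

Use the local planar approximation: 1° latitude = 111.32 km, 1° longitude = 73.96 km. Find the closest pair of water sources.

A and B

Pairwise distances:
A–B: √((0.016·111.32)² + (0.184·73.96)²) = √(3.17239 + 185.19508) = 13.725 km
A–C: √((0.148·111.32)² + (-0.274·73.96)²) = √(271.43749 + 410.67185) = 26.117 km
A–D: √((-0.147·111.32)² + (0.076·73.96)²) = √(267.78181 + 31.59519) = 17.303 km
A–E: √((0.318·111.32)² + (0.151·73.96)²) = √(1253.14301 + 124.72333) = 37.120 km
B–C: √((0.132·111.32)² + (-0.458·73.96)²) = √(215.92069 + 1147.42620) = 36.924 km
B–D: √((-0.163·111.32)² + (-0.108·73.96)²) = √(329.24683 + 63.80303) = 19.825 km
B–E: √((0.302·111.32)² + (-0.033·73.96)²) = √(1130.21296 + 5.95692) = 33.707 km
C–D: √((-0.295·111.32)² + (0.350·73.96)²) = √(1078.42619 + 670.08500) = 41.815 km
C–E: √((0.170·111.32)² + (0.425·73.96)²) = √(358.13292 + 988.03349) = 36.690 km
D–E: √((0.465·111.32)² + (0.075·73.96)²) = √(2679.49099 + 30.76921) = 52.060 km
Closest pair: A–B at 13.725 km.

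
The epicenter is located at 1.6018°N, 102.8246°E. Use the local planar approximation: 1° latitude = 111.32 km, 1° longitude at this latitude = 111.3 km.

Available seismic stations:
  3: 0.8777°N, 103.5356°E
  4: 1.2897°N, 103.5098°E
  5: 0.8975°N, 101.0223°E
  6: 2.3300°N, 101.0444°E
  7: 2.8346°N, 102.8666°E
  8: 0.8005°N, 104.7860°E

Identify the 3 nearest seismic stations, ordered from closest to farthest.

Distances from 1.6018°N, 102.8246°E:
3: √((-0.7241·111.32)² + (0.7110·111.3)²) = √(6497.458141 + 6262.237436) = 112.9588 km
4: √((-0.3121·111.32)² + (0.6852·111.3)²) = √(1207.074103 + 5816.008563) = 83.8038 km
5: √((-0.7043·111.32)² + (-1.8023·111.3)²) = √(6146.979604 + 40238.751204) = 215.3735 km
6: √((0.7282·111.32)² + (-1.7802·111.3)²) = √(6571.246285 + 39257.977527) = 214.0776 km
7: √((1.2328·111.32)² + (0.0420·111.3)²) = √(18833.526468 + 21.851885) = 137.3149 km
8: √((-0.8013·111.32)² + (1.9614·111.3)²) = √(7956.767735 + 47656.557827) = 235.8248 km
Sorted: 4 (83.8038 km) < 3 (112.9588 km) < 7 (137.3149 km) < 6 (214.0776 km) < 5 (215.3735 km) < …

4, 3, 7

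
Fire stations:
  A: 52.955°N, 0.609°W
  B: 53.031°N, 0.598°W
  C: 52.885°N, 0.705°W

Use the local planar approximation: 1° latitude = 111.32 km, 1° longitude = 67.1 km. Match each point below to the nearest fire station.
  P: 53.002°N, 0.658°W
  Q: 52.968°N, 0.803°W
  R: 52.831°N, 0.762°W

P→B; Q→C; R→C

P at 53.002°N, 0.658°W:
  A: √((-0.047·111.32)² + (0.049·67.1)²) = √(27.37424 + 10.81029) = 6.179 km
  B: √((0.029·111.32)² + (0.060·67.1)²) = √(10.42179 + 16.20868) = 5.160 km
  C: √((-0.117·111.32)² + (-0.047·67.1)²) = √(169.63604 + 9.94582) = 13.401 km
  → nearest: B (5.160 km)
Q at 52.968°N, 0.803°W:
  A: √((-0.013·111.32)² + (0.194·67.1)²) = √(2.09427 + 169.45270) = 13.098 km
  B: √((0.063·111.32)² + (0.205·67.1)²) = √(49.18441 + 189.21378) = 15.440 km
  C: √((-0.083·111.32)² + (0.098·67.1)²) = √(85.36947 + 43.24115) = 11.341 km
  → nearest: C (11.341 km)
R at 52.831°N, 0.762°W:
  A: √((0.124·111.32)² + (0.153·67.1)²) = √(190.54158 + 105.39692) = 17.203 km
  B: √((0.200·111.32)² + (0.164·67.1)²) = √(495.68570 + 121.09682) = 24.835 km
  C: √((0.054·111.32)² + (0.057·67.1)²) = √(36.13549 + 14.62833) = 7.125 km
  → nearest: C (7.125 km)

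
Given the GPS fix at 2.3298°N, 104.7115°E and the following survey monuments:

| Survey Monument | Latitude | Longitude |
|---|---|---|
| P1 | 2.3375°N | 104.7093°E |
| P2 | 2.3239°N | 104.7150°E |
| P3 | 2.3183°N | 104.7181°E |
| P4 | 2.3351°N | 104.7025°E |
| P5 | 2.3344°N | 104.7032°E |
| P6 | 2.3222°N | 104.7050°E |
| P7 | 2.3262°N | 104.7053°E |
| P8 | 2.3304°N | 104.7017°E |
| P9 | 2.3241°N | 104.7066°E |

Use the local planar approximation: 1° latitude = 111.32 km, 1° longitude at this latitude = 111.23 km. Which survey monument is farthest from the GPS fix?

Distances from 2.3298°N, 104.7115°E:
P1: √((0.0077·111.32)² + (-0.0022·111.23)²) = √(0.734730 + 0.059881) = 0.8914 km
P2: √((-0.0059·111.32)² + (0.0035·111.23)²) = √(0.431370 + 0.151558) = 0.7635 km
P3: √((-0.0115·111.32)² + (0.0066·111.23)²) = √(1.638861 + 0.538929) = 1.4757 km
P4: √((0.0053·111.32)² + (-0.0090·111.23)²) = √(0.348095 + 1.002141) = 1.1620 km
P5: √((0.0046·111.32)² + (-0.0083·111.23)²) = √(0.262218 + 0.852315) = 1.0557 km
P6: √((-0.0076·111.32)² + (-0.0065·111.23)²) = √(0.715770 + 0.522722) = 1.1129 km
P7: √((-0.0036·111.32)² + (-0.0062·111.23)²) = √(0.160602 + 0.475584) = 0.7976 km
P8: √((0.0006·111.32)² + (-0.0098·111.23)²) = √(0.004461 + 1.188218) = 1.0921 km
P9: √((-0.0057·111.32)² + (-0.0049·111.23)²) = √(0.402621 + 0.297054) = 0.8365 km
Maximum: P3 at 1.4757 km.

P3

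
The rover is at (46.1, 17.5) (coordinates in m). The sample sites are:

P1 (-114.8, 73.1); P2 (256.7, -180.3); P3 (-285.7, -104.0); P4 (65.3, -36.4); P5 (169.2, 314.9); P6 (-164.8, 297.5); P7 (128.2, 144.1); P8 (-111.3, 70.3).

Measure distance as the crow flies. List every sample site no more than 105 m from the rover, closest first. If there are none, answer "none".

Distances from (46.1, 17.5):
P1: √((-160.9)² + (55.6)²) = √(25888.810 + 3091.360) = 170.2 m
P2: √((210.6)² + (-197.8)²) = √(44352.360 + 39124.840) = 288.9 m
P3: √((-331.8)² + (-121.5)²) = √(110091.240 + 14762.250) = 353.3 m
P4: √((19.2)² + (-53.9)²) = √(368.640 + 2905.210) = 57.2 m
P5: √((123.1)² + (297.4)²) = √(15153.610 + 88446.760) = 321.9 m
P6: √((-210.9)² + (280.0)²) = √(44478.810 + 78400.000) = 350.5 m
P7: √((82.1)² + (126.6)²) = √(6740.410 + 16027.560) = 150.9 m
P8: √((-157.4)² + (52.8)²) = √(24774.760 + 2787.840) = 166.0 m
Threshold 105 m: P4 (57.2 m) is within range.

P4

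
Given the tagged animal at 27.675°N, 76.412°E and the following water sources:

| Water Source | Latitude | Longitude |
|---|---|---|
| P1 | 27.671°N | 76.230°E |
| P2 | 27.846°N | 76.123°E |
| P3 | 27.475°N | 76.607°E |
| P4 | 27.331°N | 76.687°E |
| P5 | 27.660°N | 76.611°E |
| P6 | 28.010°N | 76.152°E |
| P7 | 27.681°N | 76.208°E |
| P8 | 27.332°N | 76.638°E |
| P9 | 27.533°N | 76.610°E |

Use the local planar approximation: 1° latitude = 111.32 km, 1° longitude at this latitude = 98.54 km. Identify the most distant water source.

Distances from 27.675°N, 76.412°E:
P1: √((-0.004·111.32)² + (-0.182·98.54)²) = √(0.19827 + 321.63840) = 17.940 km
P2: √((0.171·111.32)² + (-0.289·98.54)²) = √(362.35864 + 810.99990) = 34.254 km
P3: √((-0.200·111.32)² + (0.195·98.54)²) = √(495.68570 + 369.22775) = 29.409 km
P4: √((-0.344·111.32)² + (0.275·98.54)²) = √(1466.43656 + 734.32870) = 46.912 km
P5: √((-0.015·111.32)² + (0.199·98.54)²) = √(2.78823 + 384.53092) = 19.680 km
P6: √((0.335·111.32)² + (-0.260·98.54)²) = √(1390.70818 + 656.40490) = 45.245 km
P7: √((0.006·111.32)² + (-0.204·98.54)²) = √(0.44612 + 404.09684) = 20.113 km
P8: √((-0.343·111.32)² + (0.226·98.54)²) = √(1457.92316 + 495.95468) = 44.203 km
P9: √((-0.142·111.32)² + (0.198·98.54)²) = √(249.87516 + 380.67600) = 25.111 km
Maximum: P4 at 46.912 km.

P4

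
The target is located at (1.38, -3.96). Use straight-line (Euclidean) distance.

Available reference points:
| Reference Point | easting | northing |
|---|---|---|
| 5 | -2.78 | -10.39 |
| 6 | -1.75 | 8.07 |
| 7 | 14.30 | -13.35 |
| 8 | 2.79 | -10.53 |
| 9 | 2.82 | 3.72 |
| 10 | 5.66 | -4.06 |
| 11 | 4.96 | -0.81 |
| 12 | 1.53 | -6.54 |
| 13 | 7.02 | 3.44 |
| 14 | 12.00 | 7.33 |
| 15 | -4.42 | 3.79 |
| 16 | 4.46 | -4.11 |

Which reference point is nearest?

12

Distances from (1.38, -3.96):
5: 7.66
6: 12.43
7: 15.97
8: 6.72
9: 7.81
10: 4.28
11: 4.77
12: 2.58
13: 9.30
14: 15.50
15: 9.68
16: 3.08
Minimum: 12 at 2.58.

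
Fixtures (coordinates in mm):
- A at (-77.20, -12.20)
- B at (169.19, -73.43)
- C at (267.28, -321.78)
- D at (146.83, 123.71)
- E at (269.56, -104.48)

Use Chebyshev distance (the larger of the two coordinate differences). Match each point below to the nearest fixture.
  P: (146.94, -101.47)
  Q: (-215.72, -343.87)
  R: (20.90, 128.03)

P at (146.94, -101.47):
  A: max(|-224.14|, |89.27|) = 224.14 mm
  B: max(|22.25|, |28.04|) = 28.04 mm
  C: max(|120.34|, |-220.31|) = 220.31 mm
  D: max(|-0.11|, |225.18|) = 225.18 mm
  E: max(|122.62|, |-3.01|) = 122.62 mm
  → nearest: B (28.04 mm)
Q at (-215.72, -343.87):
  A: max(|138.52|, |331.67|) = 331.67 mm
  B: max(|384.91|, |270.44|) = 384.91 mm
  C: max(|483.00|, |22.09|) = 483.00 mm
  D: max(|362.55|, |467.58|) = 467.58 mm
  E: max(|485.28|, |239.39|) = 485.28 mm
  → nearest: A (331.67 mm)
R at (20.90, 128.03):
  A: max(|-98.10|, |-140.23|) = 140.23 mm
  B: max(|148.29|, |-201.46|) = 201.46 mm
  C: max(|246.38|, |-449.81|) = 449.81 mm
  D: max(|125.93|, |-4.32|) = 125.93 mm
  E: max(|248.66|, |-232.51|) = 248.66 mm
  → nearest: D (125.93 mm)

P→B; Q→A; R→D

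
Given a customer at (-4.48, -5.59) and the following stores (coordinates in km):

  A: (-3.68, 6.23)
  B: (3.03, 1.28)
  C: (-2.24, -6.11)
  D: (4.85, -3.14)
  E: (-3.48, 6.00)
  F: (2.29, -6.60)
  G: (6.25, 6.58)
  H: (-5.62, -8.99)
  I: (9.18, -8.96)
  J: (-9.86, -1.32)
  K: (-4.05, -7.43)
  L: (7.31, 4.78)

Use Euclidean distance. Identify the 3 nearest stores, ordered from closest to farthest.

K, C, H

Distances from (-4.48, -5.59):
A: 11.85 km
B: 10.18 km
C: 2.30 km
D: 9.65 km
E: 11.63 km
F: 6.84 km
G: 16.22 km
H: 3.59 km
I: 14.07 km
J: 6.87 km
K: 1.89 km
L: 15.70 km
Sorted: K (1.89 km) < C (2.30 km) < H (3.59 km) < F (6.84 km) < J (6.87 km) < …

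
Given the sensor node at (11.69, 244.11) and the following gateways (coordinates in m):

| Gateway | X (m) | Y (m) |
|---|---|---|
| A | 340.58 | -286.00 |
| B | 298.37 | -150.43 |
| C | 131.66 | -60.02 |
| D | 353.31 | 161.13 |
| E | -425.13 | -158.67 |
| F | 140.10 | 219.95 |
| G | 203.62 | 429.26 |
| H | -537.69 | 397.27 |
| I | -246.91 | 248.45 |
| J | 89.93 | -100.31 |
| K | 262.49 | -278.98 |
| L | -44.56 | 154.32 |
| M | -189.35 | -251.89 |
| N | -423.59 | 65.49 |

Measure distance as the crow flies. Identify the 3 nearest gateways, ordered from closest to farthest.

Distances from (11.69, 244.11):
A: √((328.89)² + (-530.11)²) = √(108168.6321 + 281016.6121) = 623.85 m
B: √((286.68)² + (-394.54)²) = √(82185.4224 + 155661.8116) = 487.70 m
C: √((119.97)² + (-304.13)²) = √(14392.8009 + 92495.0569) = 326.94 m
D: √((341.62)² + (-82.98)²) = √(116704.2244 + 6885.6804) = 351.55 m
E: √((-436.82)² + (-402.78)²) = √(190811.7124 + 162231.7284) = 594.17 m
F: √((128.41)² + (-24.16)²) = √(16489.1281 + 583.7056) = 130.66 m
G: √((191.93)² + (185.15)²) = √(36837.1249 + 34280.5225) = 266.68 m
H: √((-549.38)² + (153.16)²) = √(301818.3844 + 23457.9856) = 570.33 m
I: √((-258.60)² + (4.34)²) = √(66873.9600 + 18.8356) = 258.64 m
J: √((78.24)² + (-344.42)²) = √(6121.4976 + 118625.1364) = 353.19 m
K: √((250.80)² + (-523.09)²) = √(62900.6400 + 273623.1481) = 580.11 m
L: √((-56.25)² + (-89.79)²) = √(3164.0625 + 8062.2441) = 105.95 m
M: √((-201.04)² + (-496.00)²) = √(40417.0816 + 246016.0000) = 535.19 m
N: √((-435.28)² + (-178.62)²) = √(189468.6784 + 31905.1044) = 470.50 m
Sorted: L (105.95 m) < F (130.66 m) < I (258.64 m) < G (266.68 m) < C (326.94 m) < …

L, F, I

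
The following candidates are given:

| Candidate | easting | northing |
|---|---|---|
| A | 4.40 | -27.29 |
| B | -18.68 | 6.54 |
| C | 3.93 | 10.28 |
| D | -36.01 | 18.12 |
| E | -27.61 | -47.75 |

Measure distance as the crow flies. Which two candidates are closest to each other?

Pairwise distances:
A–B: √((-23.08)² + (33.83)²) = √(532.6864 + 1144.4689) = 40.95
A–C: √((-0.47)² + (37.57)²) = √(0.2209 + 1411.5049) = 37.57
A–D: √((-40.41)² + (45.41)²) = √(1632.9681 + 2062.0681) = 60.79
A–E: √((-32.01)² + (-20.46)²) = √(1024.6401 + 418.6116) = 37.99
B–C: √((22.61)² + (3.74)²) = √(511.2121 + 13.9876) = 22.92
B–D: √((-17.33)² + (11.58)²) = √(300.3289 + 134.0964) = 20.84
B–E: √((-8.93)² + (-54.29)²) = √(79.7449 + 2947.4041) = 55.02
C–D: √((-39.94)² + (7.84)²) = √(1595.2036 + 61.4656) = 40.70
C–E: √((-31.54)² + (-58.03)²) = √(994.7716 + 3367.4809) = 66.05
D–E: √((8.40)² + (-65.87)²) = √(70.5600 + 4338.8569) = 66.40
Closest pair: B–D at 20.84.

B and D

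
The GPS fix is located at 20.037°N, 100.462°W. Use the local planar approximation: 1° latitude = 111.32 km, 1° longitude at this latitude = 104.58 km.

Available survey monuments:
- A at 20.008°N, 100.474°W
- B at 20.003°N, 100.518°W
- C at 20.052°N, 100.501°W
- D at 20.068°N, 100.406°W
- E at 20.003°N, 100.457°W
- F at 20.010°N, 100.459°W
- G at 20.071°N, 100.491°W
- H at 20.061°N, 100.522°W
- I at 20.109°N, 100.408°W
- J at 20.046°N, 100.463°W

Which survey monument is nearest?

J

Distances from 20.037°N, 100.462°W:
A: √((-0.029·111.32)² + (-0.012·104.58)²) = √(10.42179 + 1.57492) = 3.464 km
B: √((-0.034·111.32)² + (-0.056·104.58)²) = √(14.32532 + 34.29836) = 6.973 km
C: √((0.015·111.32)² + (-0.039·104.58)²) = √(2.78823 + 16.63514) = 4.407 km
D: √((0.031·111.32)² + (0.056·104.58)²) = √(11.90885 + 34.29836) = 6.798 km
E: √((-0.034·111.32)² + (0.005·104.58)²) = √(14.32532 + 0.27342) = 3.821 km
F: √((-0.027·111.32)² + (0.003·104.58)²) = √(9.03387 + 0.09843) = 3.022 km
G: √((0.034·111.32)² + (-0.029·104.58)²) = √(14.32532 + 9.19800) = 4.850 km
H: √((0.024·111.32)² + (-0.060·104.58)²) = √(7.13787 + 39.37312) = 6.820 km
I: √((0.072·111.32)² + (0.054·104.58)²) = √(64.24087 + 31.89222) = 9.805 km
J: √((0.009·111.32)² + (-0.001·104.58)²) = √(1.00376 + 0.01094) = 1.007 km
Minimum: J at 1.007 km.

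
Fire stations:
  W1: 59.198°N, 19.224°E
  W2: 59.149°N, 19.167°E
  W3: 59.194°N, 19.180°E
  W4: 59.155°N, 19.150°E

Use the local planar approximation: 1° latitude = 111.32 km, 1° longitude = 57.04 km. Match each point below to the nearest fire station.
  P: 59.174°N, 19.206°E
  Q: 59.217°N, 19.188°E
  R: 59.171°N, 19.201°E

P at 59.174°N, 19.206°E:
  W1: √((0.024·111.32)² + (0.018·57.04)²) = √(7.13787 + 1.05415) = 2.862 km
  W2: √((-0.025·111.32)² + (-0.039·57.04)²) = √(7.74509 + 4.94867) = 3.563 km
  W3: √((0.020·111.32)² + (-0.026·57.04)²) = √(4.95686 + 2.19941) = 2.675 km
  W4: √((-0.019·111.32)² + (-0.056·57.04)²) = √(4.47356 + 10.20317) = 3.831 km
  → nearest: W3 (2.675 km)
Q at 59.217°N, 19.188°E:
  W1: √((-0.019·111.32)² + (0.036·57.04)²) = √(4.47356 + 4.21662) = 2.948 km
  W2: √((-0.068·111.32)² + (-0.021·57.04)²) = √(57.30127 + 1.43482) = 7.664 km
  W3: √((-0.023·111.32)² + (-0.008·57.04)²) = √(6.55544 + 0.20823) = 2.601 km
  W4: √((-0.062·111.32)² + (-0.038·57.04)²) = √(47.63540 + 4.69814) = 7.234 km
  → nearest: W3 (2.601 km)
R at 59.171°N, 19.201°E:
  W1: √((0.027·111.32)² + (0.023·57.04)²) = √(9.03387 + 1.72113) = 3.279 km
  W2: √((-0.022·111.32)² + (-0.034·57.04)²) = √(5.99780 + 3.76112) = 3.124 km
  W3: √((0.023·111.32)² + (-0.021·57.04)²) = √(6.55544 + 1.43482) = 2.827 km
  W4: √((-0.016·111.32)² + (-0.051·57.04)²) = √(3.17239 + 8.46251) = 3.411 km
  → nearest: W3 (2.827 km)

P→W3; Q→W3; R→W3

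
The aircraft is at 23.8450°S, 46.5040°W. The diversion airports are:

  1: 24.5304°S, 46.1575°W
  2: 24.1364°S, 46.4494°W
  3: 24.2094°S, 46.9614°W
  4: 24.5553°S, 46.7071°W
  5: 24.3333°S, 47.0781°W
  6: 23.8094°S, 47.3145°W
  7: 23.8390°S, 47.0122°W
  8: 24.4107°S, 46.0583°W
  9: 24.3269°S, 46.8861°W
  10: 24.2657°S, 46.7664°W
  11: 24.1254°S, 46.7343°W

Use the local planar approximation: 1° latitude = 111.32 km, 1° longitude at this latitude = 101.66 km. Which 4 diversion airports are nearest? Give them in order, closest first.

Distances from 23.8450°S, 46.5040°W:
1: √((-0.6854·111.32)² + (0.3465·101.66)²) = √(5821.495894 + 1240.814011) = 84.0376 km
2: √((-0.2914·111.32)² + (0.0546·101.66)²) = √(1052.265884 + 30.809560) = 32.9101 km
3: √((-0.3644·111.32)² + (-0.4574·101.66)²) = √(1645.519874 + 2162.183413) = 61.7066 km
4: √((-0.7103·111.32)² + (-0.2031·101.66)²) = √(6252.159152 + 426.304638) = 81.7219 km
5: √((-0.4883·111.32)² + (-0.5741·101.66)²) = √(2954.743894 + 3406.240469) = 79.7558 km
6: √((0.0356·111.32)² + (-0.8105·101.66)²) = √(15.705306 + 6789.006885) = 82.4907 km
7: √((0.0060·111.32)² + (-0.5082·101.66)²) = √(0.446117 + 2669.128805) = 51.6679 km
8: √((-0.5657·111.32)² + (0.4457·101.66)²) = √(3965.689914 + 2052.983594) = 77.5801 km
9: √((-0.4819·111.32)² + (-0.3821·101.66)²) = √(2877.797612 + 1508.878555) = 66.2320 km
10: √((-0.4207·111.32)² + (-0.2624·101.66)²) = √(2193.266571 + 711.586782) = 53.8967 km
11: √((-0.2804·111.32)² + (-0.2303·101.66)²) = √(974.321787 + 548.135698) = 39.0187 km
Sorted: 2 (32.9101 km) < 11 (39.0187 km) < 7 (51.6679 km) < 10 (53.8967 km) < 3 (61.7066 km) < 9 (66.2320 km) < …

2, 11, 7, 10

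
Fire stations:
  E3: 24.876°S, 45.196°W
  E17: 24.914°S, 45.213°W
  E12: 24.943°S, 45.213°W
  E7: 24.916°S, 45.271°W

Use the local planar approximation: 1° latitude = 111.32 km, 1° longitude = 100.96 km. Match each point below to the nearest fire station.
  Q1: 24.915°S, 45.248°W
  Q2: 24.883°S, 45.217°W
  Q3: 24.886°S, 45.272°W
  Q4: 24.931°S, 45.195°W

Q1→E7; Q2→E3; Q3→E7; Q4→E12

Q1 at 24.915°S, 45.248°W:
  E3: √((0.039·111.32)² + (0.052·100.96)²) = √(18.84845 + 27.56166) = 6.812 km
  E17: √((0.001·111.32)² + (0.035·100.96)²) = √(0.01239 + 12.48633) = 3.535 km
  E12: √((-0.028·111.32)² + (0.035·100.96)²) = √(9.71544 + 12.48633) = 4.712 km
  E7: √((-0.001·111.32)² + (-0.023·100.96)²) = √(0.01239 + 5.39206) = 2.325 km
  → nearest: E7 (2.325 km)
Q2 at 24.883°S, 45.217°W:
  E3: √((0.007·111.32)² + (0.021·100.96)²) = √(0.60721 + 4.49508) = 2.259 km
  E17: √((-0.031·111.32)² + (0.004·100.96)²) = √(11.90885 + 0.16309) = 3.474 km
  E12: √((-0.060·111.32)² + (0.004·100.96)²) = √(44.61171 + 0.16309) = 6.691 km
  E7: √((-0.033·111.32)² + (-0.054·100.96)²) = √(13.49504 + 29.72256) = 6.574 km
  → nearest: E3 (2.259 km)
Q3 at 24.886°S, 45.272°W:
  E3: √((0.010·111.32)² + (0.076·100.96)²) = √(1.23921 + 58.87432) = 7.753 km
  E17: √((-0.028·111.32)² + (0.059·100.96)²) = √(9.71544 + 35.48156) = 6.723 km
  E12: √((-0.057·111.32)² + (0.059·100.96)²) = √(40.26207 + 35.48156) = 8.703 km
  E7: √((-0.030·111.32)² + (0.001·100.96)²) = √(11.15293 + 0.01019) = 3.341 km
  → nearest: E7 (3.341 km)
Q4 at 24.931°S, 45.195°W:
  E3: √((0.055·111.32)² + (-0.001·100.96)²) = √(37.48623 + 0.01019) = 6.123 km
  E17: √((0.017·111.32)² + (-0.018·100.96)²) = √(3.58133 + 3.30251) = 2.624 km
  E12: √((-0.012·111.32)² + (-0.018·100.96)²) = √(1.78447 + 3.30251) = 2.255 km
  E7: √((0.015·111.32)² + (-0.076·100.96)²) = √(2.78823 + 58.87432) = 7.853 km
  → nearest: E12 (2.255 km)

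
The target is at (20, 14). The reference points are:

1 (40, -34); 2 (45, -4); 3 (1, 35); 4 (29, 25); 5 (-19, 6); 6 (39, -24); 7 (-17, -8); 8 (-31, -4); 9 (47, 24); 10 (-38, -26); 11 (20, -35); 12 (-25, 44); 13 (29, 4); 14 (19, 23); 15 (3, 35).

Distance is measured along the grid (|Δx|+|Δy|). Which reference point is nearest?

14

Distances from (20, 14):
1: 68
2: 43
3: 40
4: 20
5: 47
6: 57
7: 59
8: 69
9: 37
10: 98
11: 49
12: 75
13: 19
14: 10
15: 38
Minimum: 14 at 10.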